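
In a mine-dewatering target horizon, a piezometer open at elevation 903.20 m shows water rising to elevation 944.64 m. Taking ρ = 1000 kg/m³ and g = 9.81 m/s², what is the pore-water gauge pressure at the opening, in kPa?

Pressure head ψ = h − z = 944.64 − 903.20 = 41.44 m.
P = ρgψ = 1000 × 9.81 × 41.44 = 406526 Pa ≈ 407 kPa.

P ≈ 407 kPa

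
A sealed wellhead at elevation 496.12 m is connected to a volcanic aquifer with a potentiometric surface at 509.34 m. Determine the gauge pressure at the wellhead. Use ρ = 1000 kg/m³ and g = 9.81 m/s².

Head above the cap: Δh = 509.34 − 496.12 = 13.22 m.
P = ρgΔh = 1000 × 9.81 × 13.22 = 129688 Pa ≈ 130 kPa.

P ≈ 130 kPa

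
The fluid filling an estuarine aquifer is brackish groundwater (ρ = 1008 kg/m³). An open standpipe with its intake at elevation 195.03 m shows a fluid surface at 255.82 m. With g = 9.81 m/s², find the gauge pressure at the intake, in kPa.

P ≈ 601 kPa

Pressure head ψ = h − z = 255.82 − 195.03 = 60.79 m.
P = ρgψ = 1008 × 9.81 × 60.79 = 601121 Pa ≈ 601 kPa.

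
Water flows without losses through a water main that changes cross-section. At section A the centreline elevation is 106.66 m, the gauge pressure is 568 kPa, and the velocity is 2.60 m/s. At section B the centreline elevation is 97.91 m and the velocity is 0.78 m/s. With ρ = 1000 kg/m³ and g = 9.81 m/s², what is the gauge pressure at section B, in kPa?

P₂ ≈ 657 kPa

Pressure head at A: ψ₁ = P₁/(ρg) = 568×1000 / (1000 × 9.81) = 57.90 m.
Velocity heads: v₁²/2g = 2.60²/19.62 = 0.345 m; v₂²/2g = 0.78²/19.62 = 0.031 m.
Total head H = z₁ + ψ₁ + v₁²/2g = 106.66 + 57.90 + 0.345 = 164.91 m.
ψ₂ = H − z₂ − v₂²/2g = 164.91 − 97.91 − 0.031 = 66.97 m.
P₂ = ρgψ₂ = 1000 × 9.81 × 66.97 ≈ 657 kPa.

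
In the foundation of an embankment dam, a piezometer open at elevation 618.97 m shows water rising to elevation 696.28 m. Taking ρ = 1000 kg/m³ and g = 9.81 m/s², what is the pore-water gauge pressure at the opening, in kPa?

Pressure head ψ = h − z = 696.28 − 618.97 = 77.31 m.
P = ρgψ = 1000 × 9.81 × 77.31 = 758411 Pa ≈ 758 kPa.

P ≈ 758 kPa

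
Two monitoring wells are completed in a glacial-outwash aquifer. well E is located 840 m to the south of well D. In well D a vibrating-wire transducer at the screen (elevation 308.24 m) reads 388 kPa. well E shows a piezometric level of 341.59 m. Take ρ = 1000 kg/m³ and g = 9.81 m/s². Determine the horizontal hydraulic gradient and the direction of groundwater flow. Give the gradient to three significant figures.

i ≈ 0.00738; groundwater flows toward the south

Pressure head at well D: ψ = P/(ρg) = 388×1000 / (1000 × 9.81) = 39.55 m.
Total head at well D: h = z + ψ = 308.24 + 39.55 = 347.79 m.
Total head at well E: h = 341.59 m (water level in the piezometer is the total head).
Head difference: h(well D) − h(well E) = 347.79 − 341.59 = 6.20 m.
Hydraulic gradient: i = |Δh| / L = 6.20 / 840 = 0.00738.
Flow is from higher to lower head: from well D toward well E, i.e. toward the south.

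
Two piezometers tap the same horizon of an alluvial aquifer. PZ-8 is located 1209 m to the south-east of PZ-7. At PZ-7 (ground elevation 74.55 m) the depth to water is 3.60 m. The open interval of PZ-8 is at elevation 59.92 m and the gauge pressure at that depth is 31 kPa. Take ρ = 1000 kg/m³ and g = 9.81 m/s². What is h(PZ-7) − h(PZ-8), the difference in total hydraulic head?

Δh ≈ 7.87 m

Total head at PZ-7: h = 74.55 − 3.60 = 70.95 m.
Pressure head at PZ-8: ψ = P/(ρg) = 31×1000 / (1000 × 9.81) = 3.16 m.
Total head at PZ-8: h = z + ψ = 59.92 + 3.16 = 63.08 m.
Head difference: h(PZ-7) − h(PZ-8) = 70.95 − 63.08 = 7.87 m.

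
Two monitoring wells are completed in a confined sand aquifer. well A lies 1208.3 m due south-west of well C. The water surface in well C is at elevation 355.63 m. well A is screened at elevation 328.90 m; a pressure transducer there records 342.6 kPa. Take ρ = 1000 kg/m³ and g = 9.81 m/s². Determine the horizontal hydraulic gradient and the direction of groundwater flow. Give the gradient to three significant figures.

Total head at well C: h = 355.63 m (water level in the piezometer is the total head).
Pressure head at well A: ψ = P/(ρg) = 342.6×1000 / (1000 × 9.81) = 34.92 m.
Total head at well A: h = z + ψ = 328.90 + 34.92 = 363.82 m.
Head difference: h(well C) − h(well A) = 355.63 − 363.82 = -8.19 m.
Hydraulic gradient: i = |Δh| / L = 8.19 / 1208.3 = 0.00678.
Flow is from higher to lower head: from well A toward well C, i.e. toward the north-east.

i ≈ 0.00678; groundwater flows toward the north-east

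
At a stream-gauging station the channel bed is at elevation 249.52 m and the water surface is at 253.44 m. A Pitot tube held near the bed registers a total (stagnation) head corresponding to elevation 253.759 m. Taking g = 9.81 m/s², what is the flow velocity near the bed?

v ≈ 2.50 m/s

Near the bed, under hydrostatic conditions, the piezometric head (z + ψ) equals the free-surface elevation, 253.44 m.
Velocity head = total − piezometric = 253.759 − 253.44 = 0.319 m.
v = √(2g·h_v) = √(2 × 9.81 × 0.319) = 2.50 m/s.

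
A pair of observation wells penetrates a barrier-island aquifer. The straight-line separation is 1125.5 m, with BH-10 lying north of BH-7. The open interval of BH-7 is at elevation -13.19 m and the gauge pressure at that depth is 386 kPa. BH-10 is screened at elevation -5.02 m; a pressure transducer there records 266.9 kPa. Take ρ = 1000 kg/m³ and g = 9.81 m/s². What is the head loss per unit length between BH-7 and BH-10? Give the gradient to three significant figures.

i ≈ 0.00353 m/m

Pressure head at BH-7: ψ = P/(ρg) = 386×1000 / (1000 × 9.81) = 39.35 m.
Total head at BH-7: h = z + ψ = -13.19 + 39.35 = 26.16 m.
Pressure head at BH-10: ψ = P/(ρg) = 266.9×1000 / (1000 × 9.81) = 27.21 m.
Total head at BH-10: h = z + ψ = -5.02 + 27.21 = 22.19 m.
Head difference: h(BH-7) − h(BH-10) = 26.16 − 22.19 = 3.97 m.
Hydraulic gradient: i = |Δh| / L = 3.97 / 1125.5 = 0.00353.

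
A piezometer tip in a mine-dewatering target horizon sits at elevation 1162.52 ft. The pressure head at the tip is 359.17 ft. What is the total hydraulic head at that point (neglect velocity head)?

h ≈ 1521.69 ft

h = z + ψ = 1162.52 + 359.17 = 1521.69 ft.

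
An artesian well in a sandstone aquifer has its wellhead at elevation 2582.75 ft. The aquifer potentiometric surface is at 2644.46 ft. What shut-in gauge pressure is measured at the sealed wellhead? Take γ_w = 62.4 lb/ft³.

P ≈ 26.7 psi

Head above the cap: Δh = 2644.46 − 2582.75 = 61.71 ft.
P = γΔh/144 = 62.4 × 61.71 / 144 = 26.7 psi.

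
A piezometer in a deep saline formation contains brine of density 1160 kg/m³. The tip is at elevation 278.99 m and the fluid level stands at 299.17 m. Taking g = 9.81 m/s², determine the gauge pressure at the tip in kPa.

Pressure head ψ = h − z = 299.17 − 278.99 = 20.18 m.
P = ρgψ = 1160 × 9.81 × 20.18 = 229640 Pa ≈ 230 kPa.

P ≈ 230 kPa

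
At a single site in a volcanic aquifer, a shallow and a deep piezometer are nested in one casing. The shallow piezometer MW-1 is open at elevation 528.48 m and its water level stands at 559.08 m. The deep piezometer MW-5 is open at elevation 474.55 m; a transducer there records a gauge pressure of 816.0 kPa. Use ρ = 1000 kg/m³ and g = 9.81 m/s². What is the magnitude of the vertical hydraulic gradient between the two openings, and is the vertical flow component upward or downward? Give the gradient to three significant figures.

Total head at MW-1: h = 559.08 m (water level in the standpipe).
Pressure head at MW-5: ψ = P/(ρg) = 816.0×1000 / (1000 × 9.81) = 83.18 m.
Total head at MW-5: h = z + ψ = 474.55 + 83.18 = 557.73 m.
Δh = h(MW-1) − h(MW-5) = 559.08 − 557.73 = 1.35 m.
Vertical separation Δz = 528.48 − 474.55 = 53.93 m.
|i_v| = |Δh| / Δz = 1.35 / 53.93 = 0.0250.
Head is higher in the shallow piezometer, so vertical flow is downward (recharge condition).

|i_v| ≈ 0.0250; vertical flow is downward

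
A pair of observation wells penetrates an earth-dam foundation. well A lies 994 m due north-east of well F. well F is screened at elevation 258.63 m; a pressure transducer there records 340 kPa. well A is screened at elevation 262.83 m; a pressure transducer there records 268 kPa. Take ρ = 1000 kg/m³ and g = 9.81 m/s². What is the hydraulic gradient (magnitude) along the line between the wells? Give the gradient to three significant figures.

i ≈ 0.00316

Pressure head at well F: ψ = P/(ρg) = 340×1000 / (1000 × 9.81) = 34.66 m.
Total head at well F: h = z + ψ = 258.63 + 34.66 = 293.29 m.
Pressure head at well A: ψ = P/(ρg) = 268×1000 / (1000 × 9.81) = 27.32 m.
Total head at well A: h = z + ψ = 262.83 + 27.32 = 290.15 m.
Head difference: h(well F) − h(well A) = 293.29 − 290.15 = 3.14 m.
Hydraulic gradient: i = |Δh| / L = 3.14 / 994 = 0.00316.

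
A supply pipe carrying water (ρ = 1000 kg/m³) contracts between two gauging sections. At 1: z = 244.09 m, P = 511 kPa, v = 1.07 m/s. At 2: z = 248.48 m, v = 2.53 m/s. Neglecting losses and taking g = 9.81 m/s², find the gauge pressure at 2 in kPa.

P₂ ≈ 465 kPa

Pressure head at 1: ψ₁ = P₁/(ρg) = 511×1000 / (1000 × 9.81) = 52.09 m.
Velocity heads: v₁²/2g = 1.07²/19.62 = 0.058 m; v₂²/2g = 2.53²/19.62 = 0.326 m.
Total head H = z₁ + ψ₁ + v₁²/2g = 244.09 + 52.09 + 0.058 = 296.24 m.
ψ₂ = H − z₂ − v₂²/2g = 296.24 − 248.48 − 0.326 = 47.43 m.
P₂ = ρgψ₂ = 1000 × 9.81 × 47.43 ≈ 465 kPa.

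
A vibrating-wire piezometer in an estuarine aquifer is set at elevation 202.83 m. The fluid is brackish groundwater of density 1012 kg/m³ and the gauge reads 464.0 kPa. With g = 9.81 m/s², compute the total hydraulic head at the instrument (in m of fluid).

h ≈ 249.57 m

ψ = P/(ρg) = 464.0×1000 / (1012 × 9.81) = 46.74 m.
h = z + ψ = 202.83 + 46.74 = 249.57 m.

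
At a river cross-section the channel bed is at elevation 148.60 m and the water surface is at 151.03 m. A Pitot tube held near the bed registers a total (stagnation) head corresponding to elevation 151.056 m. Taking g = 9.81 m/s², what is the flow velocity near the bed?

v ≈ 0.714 m/s

Near the bed, under hydrostatic conditions, the piezometric head (z + ψ) equals the free-surface elevation, 151.03 m.
Velocity head = total − piezometric = 151.056 − 151.03 = 0.026 m.
v = √(2g·h_v) = √(2 × 9.81 × 0.026) = 0.714 m/s.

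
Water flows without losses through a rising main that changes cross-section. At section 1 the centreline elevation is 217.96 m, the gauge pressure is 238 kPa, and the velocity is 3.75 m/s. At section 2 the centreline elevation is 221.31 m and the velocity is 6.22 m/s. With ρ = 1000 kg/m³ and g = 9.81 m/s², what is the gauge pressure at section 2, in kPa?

P₂ ≈ 193 kPa

Pressure head at 1: ψ₁ = P₁/(ρg) = 238×1000 / (1000 × 9.81) = 24.26 m.
Velocity heads: v₁²/2g = 3.75²/19.62 = 0.717 m; v₂²/2g = 6.22²/19.62 = 1.972 m.
Total head H = z₁ + ψ₁ + v₁²/2g = 217.96 + 24.26 + 0.717 = 242.94 m.
ψ₂ = H − z₂ − v₂²/2g = 242.94 − 221.31 − 1.972 = 19.66 m.
P₂ = ρgψ₂ = 1000 × 9.81 × 19.66 ≈ 193 kPa.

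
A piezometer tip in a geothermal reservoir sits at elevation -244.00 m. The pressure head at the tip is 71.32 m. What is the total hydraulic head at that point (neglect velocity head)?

h ≈ -172.68 m

h = z + ψ = -244.00 + 71.32 = -172.68 m.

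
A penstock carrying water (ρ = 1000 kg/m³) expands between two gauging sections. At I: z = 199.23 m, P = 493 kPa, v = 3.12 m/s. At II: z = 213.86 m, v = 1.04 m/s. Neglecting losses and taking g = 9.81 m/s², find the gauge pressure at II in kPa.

P₂ ≈ 354 kPa

Pressure head at I: ψ₁ = P₁/(ρg) = 493×1000 / (1000 × 9.81) = 50.25 m.
Velocity heads: v₁²/2g = 3.12²/19.62 = 0.496 m; v₂²/2g = 1.04²/19.62 = 0.055 m.
Total head H = z₁ + ψ₁ + v₁²/2g = 199.23 + 50.25 + 0.496 = 249.98 m.
ψ₂ = H − z₂ − v₂²/2g = 249.98 − 213.86 − 0.055 = 36.06 m.
P₂ = ρgψ₂ = 1000 × 9.81 × 36.06 ≈ 354 kPa.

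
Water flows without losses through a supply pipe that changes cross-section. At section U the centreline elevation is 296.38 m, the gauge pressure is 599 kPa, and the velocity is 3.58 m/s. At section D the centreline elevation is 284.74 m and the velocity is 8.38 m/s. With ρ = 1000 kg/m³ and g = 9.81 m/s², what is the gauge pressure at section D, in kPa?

Pressure head at U: ψ₁ = P₁/(ρg) = 599×1000 / (1000 × 9.81) = 61.06 m.
Velocity heads: v₁²/2g = 3.58²/19.62 = 0.653 m; v₂²/2g = 8.38²/19.62 = 3.579 m.
Total head H = z₁ + ψ₁ + v₁²/2g = 296.38 + 61.06 + 0.653 = 358.09 m.
ψ₂ = H − z₂ − v₂²/2g = 358.09 − 284.74 − 3.579 = 69.77 m.
P₂ = ρgψ₂ = 1000 × 9.81 × 69.77 ≈ 684 kPa.

P₂ ≈ 684 kPa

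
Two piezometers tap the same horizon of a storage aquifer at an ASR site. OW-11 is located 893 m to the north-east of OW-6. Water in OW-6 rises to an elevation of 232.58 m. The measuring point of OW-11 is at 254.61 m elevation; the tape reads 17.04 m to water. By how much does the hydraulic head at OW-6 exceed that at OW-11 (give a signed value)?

Δh ≈ -4.99 m

Total head at OW-6: h = 232.58 m (water level in the piezometer is the total head).
Total head at OW-11: h = 254.61 − 17.04 = 237.57 m.
Head difference: h(OW-6) − h(OW-11) = 232.58 − 237.57 = -4.99 m.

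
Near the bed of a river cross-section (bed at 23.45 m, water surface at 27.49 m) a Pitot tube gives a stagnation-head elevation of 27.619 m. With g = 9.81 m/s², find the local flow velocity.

v ≈ 1.59 m/s

Near the bed, under hydrostatic conditions, the piezometric head (z + ψ) equals the free-surface elevation, 27.49 m.
Velocity head = total − piezometric = 27.619 − 27.49 = 0.129 m.
v = √(2g·h_v) = √(2 × 9.81 × 0.129) = 1.59 m/s.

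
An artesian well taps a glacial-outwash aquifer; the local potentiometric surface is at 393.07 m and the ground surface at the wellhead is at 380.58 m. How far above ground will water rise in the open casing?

Water rises to the potentiometric surface, so the rise above ground = 393.07 − 380.58 = 12.49 m.

≈ 12.49 m above ground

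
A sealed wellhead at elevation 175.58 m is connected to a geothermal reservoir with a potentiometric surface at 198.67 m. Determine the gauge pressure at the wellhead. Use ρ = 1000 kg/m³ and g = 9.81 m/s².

Head above the cap: Δh = 198.67 − 175.58 = 23.09 m.
P = ρgΔh = 1000 × 9.81 × 23.09 = 226513 Pa ≈ 227 kPa.

P ≈ 227 kPa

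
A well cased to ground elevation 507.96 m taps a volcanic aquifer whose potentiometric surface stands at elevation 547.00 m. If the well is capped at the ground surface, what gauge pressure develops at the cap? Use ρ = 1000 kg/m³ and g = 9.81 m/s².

P ≈ 383 kPa

Head above the cap: Δh = 547.00 − 507.96 = 39.04 m.
P = ρgΔh = 1000 × 9.81 × 39.04 = 382982 Pa ≈ 383 kPa.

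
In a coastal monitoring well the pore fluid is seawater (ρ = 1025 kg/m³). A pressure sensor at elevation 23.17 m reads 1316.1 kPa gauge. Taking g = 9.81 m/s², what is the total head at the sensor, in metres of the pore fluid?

ψ = P/(ρg) = 1316.1×1000 / (1025 × 9.81) = 130.89 m.
h = z + ψ = 23.17 + 130.89 = 154.06 m.

h ≈ 154.06 m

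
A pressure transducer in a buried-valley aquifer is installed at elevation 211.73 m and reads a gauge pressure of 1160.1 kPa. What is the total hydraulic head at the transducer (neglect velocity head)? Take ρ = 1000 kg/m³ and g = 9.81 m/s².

ψ = P/(ρg) = 1160.1×1000 / (1000 × 9.81) = 118.26 m.
h = z + ψ = 211.73 + 118.26 = 329.99 m.

h ≈ 329.99 m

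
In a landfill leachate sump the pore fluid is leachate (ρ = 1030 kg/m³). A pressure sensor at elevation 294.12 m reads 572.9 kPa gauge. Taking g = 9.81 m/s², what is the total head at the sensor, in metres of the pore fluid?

ψ = P/(ρg) = 572.9×1000 / (1030 × 9.81) = 56.70 m.
h = z + ψ = 294.12 + 56.70 = 350.82 m.

h ≈ 350.82 m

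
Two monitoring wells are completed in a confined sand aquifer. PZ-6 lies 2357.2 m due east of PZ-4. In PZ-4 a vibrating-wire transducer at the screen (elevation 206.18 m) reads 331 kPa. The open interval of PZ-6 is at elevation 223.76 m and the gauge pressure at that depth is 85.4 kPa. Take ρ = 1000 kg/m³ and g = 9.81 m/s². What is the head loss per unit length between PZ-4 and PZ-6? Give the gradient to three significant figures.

Pressure head at PZ-4: ψ = P/(ρg) = 331×1000 / (1000 × 9.81) = 33.74 m.
Total head at PZ-4: h = z + ψ = 206.18 + 33.74 = 239.92 m.
Pressure head at PZ-6: ψ = P/(ρg) = 85.4×1000 / (1000 × 9.81) = 8.71 m.
Total head at PZ-6: h = z + ψ = 223.76 + 8.71 = 232.47 m.
Head difference: h(PZ-4) − h(PZ-6) = 239.92 − 232.47 = 7.45 m.
Hydraulic gradient: i = |Δh| / L = 7.45 / 2357.2 = 0.00316.

i ≈ 0.00316 m/m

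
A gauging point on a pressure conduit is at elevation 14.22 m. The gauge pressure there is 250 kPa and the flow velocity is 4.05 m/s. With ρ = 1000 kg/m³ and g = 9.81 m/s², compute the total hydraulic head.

Pressure head ψ = P/(ρg) = 250×1000 / (1000 × 9.81) = 25.48 m.
Velocity head = v²/(2g) = 4.05² / (2 × 9.81) = 0.836 m.
h = z + ψ + v²/(2g) = 14.22 + 25.48 + 0.836 = 40.54 m.

h ≈ 40.54 m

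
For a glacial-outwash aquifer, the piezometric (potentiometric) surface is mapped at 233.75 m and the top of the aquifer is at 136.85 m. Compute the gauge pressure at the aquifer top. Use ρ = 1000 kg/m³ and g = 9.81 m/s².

Pressure head at the aquifer top: ψ = h − z = 233.75 − 136.85 = 96.90 m.
P = ρgψ = 1000 × 9.81 × 96.90 = 950589 Pa ≈ 951 kPa.

P ≈ 951 kPa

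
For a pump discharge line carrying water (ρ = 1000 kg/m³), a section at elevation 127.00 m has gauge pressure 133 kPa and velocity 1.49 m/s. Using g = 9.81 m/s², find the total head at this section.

Pressure head ψ = P/(ρg) = 133×1000 / (1000 × 9.81) = 13.56 m.
Velocity head = v²/(2g) = 1.49² / (2 × 9.81) = 0.113 m.
h = z + ψ + v²/(2g) = 127.00 + 13.56 + 0.113 = 140.67 m.

h ≈ 140.67 m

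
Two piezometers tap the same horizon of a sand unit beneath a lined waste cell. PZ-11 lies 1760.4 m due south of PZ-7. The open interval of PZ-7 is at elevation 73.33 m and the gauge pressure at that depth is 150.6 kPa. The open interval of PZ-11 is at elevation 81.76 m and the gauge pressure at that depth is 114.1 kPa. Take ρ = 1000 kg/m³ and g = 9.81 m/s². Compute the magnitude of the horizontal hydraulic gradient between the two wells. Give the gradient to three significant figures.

Pressure head at PZ-7: ψ = P/(ρg) = 150.6×1000 / (1000 × 9.81) = 15.35 m.
Total head at PZ-7: h = z + ψ = 73.33 + 15.35 = 88.68 m.
Pressure head at PZ-11: ψ = P/(ρg) = 114.1×1000 / (1000 × 9.81) = 11.63 m.
Total head at PZ-11: h = z + ψ = 81.76 + 11.63 = 93.39 m.
Head difference: h(PZ-7) − h(PZ-11) = 88.68 − 93.39 = -4.71 m.
Hydraulic gradient: i = |Δh| / L = 4.71 / 1760.4 = 0.00268.

i ≈ 0.00268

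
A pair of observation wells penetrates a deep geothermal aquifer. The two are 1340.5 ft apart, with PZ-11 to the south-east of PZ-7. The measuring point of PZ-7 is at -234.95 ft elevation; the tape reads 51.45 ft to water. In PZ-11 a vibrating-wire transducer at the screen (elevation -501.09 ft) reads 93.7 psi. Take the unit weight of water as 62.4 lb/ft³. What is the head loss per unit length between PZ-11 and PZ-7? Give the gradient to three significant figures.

Total head at PZ-7: h = -234.95 − 51.45 = -286.40 ft.
Pressure head at PZ-11: ψ = 144·P/γ = 144 × 93.7 / 62.4 = 216.23 ft.
Total head at PZ-11: h = z + ψ = -501.09 + 216.23 = -284.86 ft.
Head difference: h(PZ-7) − h(PZ-11) = -286.40 − (-284.86) = -1.54 ft.
Hydraulic gradient: i = |Δh| / L = 1.54 / 1340.5 = 0.00115.

i ≈ 0.00115 ft/ft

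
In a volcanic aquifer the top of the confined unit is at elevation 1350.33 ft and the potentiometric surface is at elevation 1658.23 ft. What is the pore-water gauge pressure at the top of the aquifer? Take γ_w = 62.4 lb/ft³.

Pressure head at the aquifer top: ψ = h − z = 1658.23 − 1350.33 = 307.90 ft.
P = γψ/144 = 62.4 × 307.90 / 144 = 133 psi.

P ≈ 133 psi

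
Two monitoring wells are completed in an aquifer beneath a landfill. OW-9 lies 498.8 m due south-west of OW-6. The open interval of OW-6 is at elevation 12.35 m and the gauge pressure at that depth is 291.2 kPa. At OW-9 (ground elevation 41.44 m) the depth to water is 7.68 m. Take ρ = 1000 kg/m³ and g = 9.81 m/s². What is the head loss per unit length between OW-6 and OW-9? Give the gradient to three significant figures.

i ≈ 0.0166 m/m

Pressure head at OW-6: ψ = P/(ρg) = 291.2×1000 / (1000 × 9.81) = 29.68 m.
Total head at OW-6: h = z + ψ = 12.35 + 29.68 = 42.03 m.
Total head at OW-9: h = 41.44 − 7.68 = 33.76 m.
Head difference: h(OW-6) − h(OW-9) = 42.03 − 33.76 = 8.27 m.
Hydraulic gradient: i = |Δh| / L = 8.27 / 498.8 = 0.0166.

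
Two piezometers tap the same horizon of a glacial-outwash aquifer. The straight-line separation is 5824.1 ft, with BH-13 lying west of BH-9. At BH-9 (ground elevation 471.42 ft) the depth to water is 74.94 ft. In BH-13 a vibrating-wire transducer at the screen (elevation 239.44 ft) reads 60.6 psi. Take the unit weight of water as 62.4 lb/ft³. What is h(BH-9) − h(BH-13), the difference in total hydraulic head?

Total head at BH-9: h = 471.42 − 74.94 = 396.48 ft.
Pressure head at BH-13: ψ = 144·P/γ = 144 × 60.6 / 62.4 = 139.85 ft.
Total head at BH-13: h = z + ψ = 239.44 + 139.85 = 379.29 ft.
Head difference: h(BH-9) − h(BH-13) = 396.48 − 379.29 = 17.19 ft.

Δh ≈ 17.19 ft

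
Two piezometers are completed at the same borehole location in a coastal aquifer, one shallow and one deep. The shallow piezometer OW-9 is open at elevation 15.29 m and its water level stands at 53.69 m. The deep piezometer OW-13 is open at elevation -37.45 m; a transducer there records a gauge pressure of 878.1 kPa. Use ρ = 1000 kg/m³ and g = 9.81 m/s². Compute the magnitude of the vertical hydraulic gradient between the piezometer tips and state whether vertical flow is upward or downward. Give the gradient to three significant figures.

Total head at OW-9: h = 53.69 m (water level in the standpipe).
Pressure head at OW-13: ψ = P/(ρg) = 878.1×1000 / (1000 × 9.81) = 89.51 m.
Total head at OW-13: h = z + ψ = -37.45 + 89.51 = 52.06 m.
Δh = h(OW-9) − h(OW-13) = 53.69 − 52.06 = 1.63 m.
Vertical separation Δz = 15.29 − (-37.45) = 52.74 m.
|i_v| = |Δh| / Δz = 1.63 / 52.74 = 0.0309.
Head is higher in the shallow piezometer, so vertical flow is downward (recharge condition).

|i_v| ≈ 0.0309; vertical flow is downward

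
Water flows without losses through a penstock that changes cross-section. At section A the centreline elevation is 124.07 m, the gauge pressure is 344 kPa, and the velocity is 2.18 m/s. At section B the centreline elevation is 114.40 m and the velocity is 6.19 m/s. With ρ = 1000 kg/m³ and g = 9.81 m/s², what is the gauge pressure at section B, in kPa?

P₂ ≈ 422 kPa

Pressure head at A: ψ₁ = P₁/(ρg) = 344×1000 / (1000 × 9.81) = 35.07 m.
Velocity heads: v₁²/2g = 2.18²/19.62 = 0.242 m; v₂²/2g = 6.19²/19.62 = 1.953 m.
Total head H = z₁ + ψ₁ + v₁²/2g = 124.07 + 35.07 + 0.242 = 159.38 m.
ψ₂ = H − z₂ − v₂²/2g = 159.38 − 114.40 − 1.953 = 43.03 m.
P₂ = ρgψ₂ = 1000 × 9.81 × 43.03 ≈ 422 kPa.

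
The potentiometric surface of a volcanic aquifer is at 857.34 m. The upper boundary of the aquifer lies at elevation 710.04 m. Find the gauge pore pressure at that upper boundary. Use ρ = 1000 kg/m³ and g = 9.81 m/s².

Pressure head at the aquifer top: ψ = h − z = 857.34 − 710.04 = 147.30 m.
P = ρgψ = 1000 × 9.81 × 147.30 = 1445013 Pa ≈ 1450 kPa.

P ≈ 1450 kPa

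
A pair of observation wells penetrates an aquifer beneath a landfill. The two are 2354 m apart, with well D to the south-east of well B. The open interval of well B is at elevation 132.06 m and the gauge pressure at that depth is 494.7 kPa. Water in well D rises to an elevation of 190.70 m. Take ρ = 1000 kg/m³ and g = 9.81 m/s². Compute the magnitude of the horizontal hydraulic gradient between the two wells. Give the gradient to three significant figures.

Pressure head at well B: ψ = P/(ρg) = 494.7×1000 / (1000 × 9.81) = 50.43 m.
Total head at well B: h = z + ψ = 132.06 + 50.43 = 182.49 m.
Total head at well D: h = 190.70 m (water level in the piezometer is the total head).
Head difference: h(well B) − h(well D) = 182.49 − 190.70 = -8.21 m.
Hydraulic gradient: i = |Δh| / L = 8.21 / 2354 = 0.00349.

i ≈ 0.00349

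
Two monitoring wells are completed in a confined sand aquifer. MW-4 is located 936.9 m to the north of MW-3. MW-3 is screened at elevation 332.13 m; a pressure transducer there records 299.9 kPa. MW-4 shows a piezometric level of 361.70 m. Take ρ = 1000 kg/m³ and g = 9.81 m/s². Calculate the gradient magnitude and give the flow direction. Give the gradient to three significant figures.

i ≈ 0.00107; groundwater flows toward the north

Pressure head at MW-3: ψ = P/(ρg) = 299.9×1000 / (1000 × 9.81) = 30.57 m.
Total head at MW-3: h = z + ψ = 332.13 + 30.57 = 362.70 m.
Total head at MW-4: h = 361.70 m (water level in the piezometer is the total head).
Head difference: h(MW-3) − h(MW-4) = 362.70 − 361.70 = 1.00 m.
Hydraulic gradient: i = |Δh| / L = 1.00 / 936.9 = 0.00107.
Flow is from higher to lower head: from MW-3 toward MW-4, i.e. toward the north.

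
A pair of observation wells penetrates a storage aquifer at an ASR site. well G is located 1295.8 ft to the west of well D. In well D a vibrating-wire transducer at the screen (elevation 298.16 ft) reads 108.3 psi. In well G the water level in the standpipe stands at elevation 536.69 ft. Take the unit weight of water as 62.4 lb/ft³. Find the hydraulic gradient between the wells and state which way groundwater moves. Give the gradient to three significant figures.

Pressure head at well D: ψ = 144·P/γ = 144 × 108.3 / 62.4 = 249.92 ft.
Total head at well D: h = z + ψ = 298.16 + 249.92 = 548.08 ft.
Total head at well G: h = 536.69 ft (water level in the piezometer is the total head).
Head difference: h(well D) − h(well G) = 548.08 − 536.69 = 11.39 ft.
Hydraulic gradient: i = |Δh| / L = 11.39 / 1295.8 = 0.00879.
Flow is from higher to lower head: from well D toward well G, i.e. toward the west.

i ≈ 0.00879; groundwater flows toward the west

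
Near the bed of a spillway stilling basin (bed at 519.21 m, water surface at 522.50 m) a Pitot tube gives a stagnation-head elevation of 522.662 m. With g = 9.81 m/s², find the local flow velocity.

v ≈ 1.78 m/s

Near the bed, under hydrostatic conditions, the piezometric head (z + ψ) equals the free-surface elevation, 522.50 m.
Velocity head = total − piezometric = 522.662 − 522.50 = 0.162 m.
v = √(2g·h_v) = √(2 × 9.81 × 0.162) = 1.78 m/s.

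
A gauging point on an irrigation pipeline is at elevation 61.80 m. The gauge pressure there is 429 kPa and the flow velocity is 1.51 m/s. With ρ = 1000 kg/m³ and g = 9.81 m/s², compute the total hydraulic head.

h ≈ 105.65 m

Pressure head ψ = P/(ρg) = 429×1000 / (1000 × 9.81) = 43.73 m.
Velocity head = v²/(2g) = 1.51² / (2 × 9.81) = 0.116 m.
h = z + ψ + v²/(2g) = 61.80 + 43.73 + 0.116 = 105.65 m.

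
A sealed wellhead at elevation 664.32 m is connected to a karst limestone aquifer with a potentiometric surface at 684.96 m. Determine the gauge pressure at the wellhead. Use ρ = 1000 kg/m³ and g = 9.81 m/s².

Head above the cap: Δh = 684.96 − 664.32 = 20.64 m.
P = ρgΔh = 1000 × 9.81 × 20.64 = 202478 Pa ≈ 202 kPa.

P ≈ 202 kPa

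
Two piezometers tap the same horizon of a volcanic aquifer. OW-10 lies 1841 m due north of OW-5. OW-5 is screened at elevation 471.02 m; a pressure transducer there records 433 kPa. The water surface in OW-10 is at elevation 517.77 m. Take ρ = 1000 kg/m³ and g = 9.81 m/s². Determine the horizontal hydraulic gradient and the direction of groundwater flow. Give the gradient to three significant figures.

i ≈ 0.00142; groundwater flows toward the south

Pressure head at OW-5: ψ = P/(ρg) = 433×1000 / (1000 × 9.81) = 44.14 m.
Total head at OW-5: h = z + ψ = 471.02 + 44.14 = 515.16 m.
Total head at OW-10: h = 517.77 m (water level in the piezometer is the total head).
Head difference: h(OW-5) − h(OW-10) = 515.16 − 517.77 = -2.61 m.
Hydraulic gradient: i = |Δh| / L = 2.61 / 1841 = 0.00142.
Flow is from higher to lower head: from OW-10 toward OW-5, i.e. toward the south.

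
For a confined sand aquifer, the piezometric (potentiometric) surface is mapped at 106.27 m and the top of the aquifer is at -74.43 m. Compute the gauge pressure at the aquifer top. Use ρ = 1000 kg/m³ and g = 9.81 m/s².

P ≈ 1770 kPa

Pressure head at the aquifer top: ψ = h − z = 106.27 − (-74.43) = 180.70 m.
P = ρgψ = 1000 × 9.81 × 180.70 = 1772667 Pa ≈ 1770 kPa.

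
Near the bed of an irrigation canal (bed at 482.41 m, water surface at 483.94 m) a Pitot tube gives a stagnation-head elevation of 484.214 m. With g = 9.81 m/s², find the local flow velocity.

Near the bed, under hydrostatic conditions, the piezometric head (z + ψ) equals the free-surface elevation, 483.94 m.
Velocity head = total − piezometric = 484.214 − 483.94 = 0.274 m.
v = √(2g·h_v) = √(2 × 9.81 × 0.274) = 2.32 m/s.

v ≈ 2.32 m/s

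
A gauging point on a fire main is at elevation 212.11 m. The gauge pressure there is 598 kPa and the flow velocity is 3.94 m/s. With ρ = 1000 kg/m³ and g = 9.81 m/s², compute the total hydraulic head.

h ≈ 273.86 m

Pressure head ψ = P/(ρg) = 598×1000 / (1000 × 9.81) = 60.96 m.
Velocity head = v²/(2g) = 3.94² / (2 × 9.81) = 0.791 m.
h = z + ψ + v²/(2g) = 212.11 + 60.96 + 0.791 = 273.86 m.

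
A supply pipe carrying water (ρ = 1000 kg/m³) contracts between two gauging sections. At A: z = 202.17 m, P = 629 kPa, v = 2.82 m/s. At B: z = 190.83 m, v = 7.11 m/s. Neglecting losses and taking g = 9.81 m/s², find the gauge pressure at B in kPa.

P₂ ≈ 719 kPa

Pressure head at A: ψ₁ = P₁/(ρg) = 629×1000 / (1000 × 9.81) = 64.12 m.
Velocity heads: v₁²/2g = 2.82²/19.62 = 0.405 m; v₂²/2g = 7.11²/19.62 = 2.577 m.
Total head H = z₁ + ψ₁ + v₁²/2g = 202.17 + 64.12 + 0.405 = 266.69 m.
ψ₂ = H − z₂ − v₂²/2g = 266.69 − 190.83 − 2.577 = 73.28 m.
P₂ = ρgψ₂ = 1000 × 9.81 × 73.28 ≈ 719 kPa.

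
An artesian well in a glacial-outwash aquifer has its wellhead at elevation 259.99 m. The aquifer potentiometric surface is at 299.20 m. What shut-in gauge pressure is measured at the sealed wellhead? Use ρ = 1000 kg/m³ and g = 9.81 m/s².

Head above the cap: Δh = 299.20 − 259.99 = 39.21 m.
P = ρgΔh = 1000 × 9.81 × 39.21 = 384650 Pa ≈ 385 kPa.

P ≈ 385 kPa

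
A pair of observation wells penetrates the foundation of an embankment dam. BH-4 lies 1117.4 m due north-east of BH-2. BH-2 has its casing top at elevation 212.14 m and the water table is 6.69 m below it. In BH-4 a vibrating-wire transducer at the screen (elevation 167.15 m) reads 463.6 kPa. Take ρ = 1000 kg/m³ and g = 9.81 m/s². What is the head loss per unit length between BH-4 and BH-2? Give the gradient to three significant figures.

i ≈ 0.00802 m/m

Total head at BH-2: h = 212.14 − 6.69 = 205.45 m.
Pressure head at BH-4: ψ = P/(ρg) = 463.6×1000 / (1000 × 9.81) = 47.26 m.
Total head at BH-4: h = z + ψ = 167.15 + 47.26 = 214.41 m.
Head difference: h(BH-2) − h(BH-4) = 205.45 − 214.41 = -8.96 m.
Hydraulic gradient: i = |Δh| / L = 8.96 / 1117.4 = 0.00802.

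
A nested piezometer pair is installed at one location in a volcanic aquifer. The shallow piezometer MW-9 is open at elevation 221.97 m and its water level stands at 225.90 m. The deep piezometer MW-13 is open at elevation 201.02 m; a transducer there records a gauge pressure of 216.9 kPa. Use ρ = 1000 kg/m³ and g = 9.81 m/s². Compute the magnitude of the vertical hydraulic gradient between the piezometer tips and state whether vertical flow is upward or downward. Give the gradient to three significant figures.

Total head at MW-9: h = 225.90 m (water level in the standpipe).
Pressure head at MW-13: ψ = P/(ρg) = 216.9×1000 / (1000 × 9.81) = 22.11 m.
Total head at MW-13: h = z + ψ = 201.02 + 22.11 = 223.13 m.
Δh = h(MW-9) − h(MW-13) = 225.90 − 223.13 = 2.77 m.
Vertical separation Δz = 221.97 − 201.02 = 20.95 m.
|i_v| = |Δh| / Δz = 2.77 / 20.95 = 0.132.
Head is higher in the shallow piezometer, so vertical flow is downward (recharge condition).

|i_v| ≈ 0.132; vertical flow is downward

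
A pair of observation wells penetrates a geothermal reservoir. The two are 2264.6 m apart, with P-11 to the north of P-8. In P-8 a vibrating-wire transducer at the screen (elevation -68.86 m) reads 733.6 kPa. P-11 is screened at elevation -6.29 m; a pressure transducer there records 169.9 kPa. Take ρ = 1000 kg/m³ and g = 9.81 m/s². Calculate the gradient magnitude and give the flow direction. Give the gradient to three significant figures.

i ≈ 0.00226; groundwater flows toward the south

Pressure head at P-8: ψ = P/(ρg) = 733.6×1000 / (1000 × 9.81) = 74.78 m.
Total head at P-8: h = z + ψ = -68.86 + 74.78 = 5.92 m.
Pressure head at P-11: ψ = P/(ρg) = 169.9×1000 / (1000 × 9.81) = 17.32 m.
Total head at P-11: h = z + ψ = -6.29 + 17.32 = 11.03 m.
Head difference: h(P-8) − h(P-11) = 5.92 − 11.03 = -5.11 m.
Hydraulic gradient: i = |Δh| / L = 5.11 / 2264.6 = 0.00226.
Flow is from higher to lower head: from P-11 toward P-8, i.e. toward the south.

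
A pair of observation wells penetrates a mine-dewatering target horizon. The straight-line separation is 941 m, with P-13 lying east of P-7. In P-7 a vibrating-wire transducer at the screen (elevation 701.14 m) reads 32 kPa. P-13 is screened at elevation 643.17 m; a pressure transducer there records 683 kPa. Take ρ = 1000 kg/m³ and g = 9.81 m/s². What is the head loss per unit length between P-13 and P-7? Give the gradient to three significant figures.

i ≈ 0.00892 m/m

Pressure head at P-7: ψ = P/(ρg) = 32×1000 / (1000 × 9.81) = 3.26 m.
Total head at P-7: h = z + ψ = 701.14 + 3.26 = 704.40 m.
Pressure head at P-13: ψ = P/(ρg) = 683×1000 / (1000 × 9.81) = 69.62 m.
Total head at P-13: h = z + ψ = 643.17 + 69.62 = 712.79 m.
Head difference: h(P-7) − h(P-13) = 704.40 − 712.79 = -8.39 m.
Hydraulic gradient: i = |Δh| / L = 8.39 / 941 = 0.00892.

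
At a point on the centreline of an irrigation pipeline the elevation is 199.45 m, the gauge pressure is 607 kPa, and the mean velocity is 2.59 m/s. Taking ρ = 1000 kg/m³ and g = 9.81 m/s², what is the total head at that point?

Pressure head ψ = P/(ρg) = 607×1000 / (1000 × 9.81) = 61.88 m.
Velocity head = v²/(2g) = 2.59² / (2 × 9.81) = 0.342 m.
h = z + ψ + v²/(2g) = 199.45 + 61.88 + 0.342 = 261.67 m.

h ≈ 261.67 m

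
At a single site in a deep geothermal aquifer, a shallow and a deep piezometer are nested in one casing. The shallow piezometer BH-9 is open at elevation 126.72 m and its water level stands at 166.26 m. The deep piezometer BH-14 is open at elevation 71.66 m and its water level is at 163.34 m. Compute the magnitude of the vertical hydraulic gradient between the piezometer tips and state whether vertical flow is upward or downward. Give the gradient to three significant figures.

Total head at BH-9: h = 166.26 m (water level in the standpipe).
Total head at BH-14: h = 163.34 m.
Δh = h(BH-9) − h(BH-14) = 166.26 − 163.34 = 2.92 m.
Vertical separation Δz = 126.72 − 71.66 = 55.06 m.
|i_v| = |Δh| / Δz = 2.92 / 55.06 = 0.0530.
Head is higher in the shallow piezometer, so vertical flow is downward (recharge condition).

|i_v| ≈ 0.0530; vertical flow is downward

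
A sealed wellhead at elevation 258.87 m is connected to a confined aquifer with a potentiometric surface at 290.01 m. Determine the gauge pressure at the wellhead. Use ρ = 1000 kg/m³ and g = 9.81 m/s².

P ≈ 305 kPa

Head above the cap: Δh = 290.01 − 258.87 = 31.14 m.
P = ρgΔh = 1000 × 9.81 × 31.14 = 305483 Pa ≈ 305 kPa.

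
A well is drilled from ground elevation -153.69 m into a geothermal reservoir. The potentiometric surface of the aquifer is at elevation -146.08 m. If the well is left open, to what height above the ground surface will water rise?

Water rises to the potentiometric surface, so the rise above ground = -146.08 − (-153.69) = 7.61 m.

≈ 7.61 m above ground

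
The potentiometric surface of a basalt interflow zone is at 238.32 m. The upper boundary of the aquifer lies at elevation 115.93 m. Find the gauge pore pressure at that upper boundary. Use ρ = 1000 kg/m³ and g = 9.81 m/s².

P ≈ 1200 kPa

Pressure head at the aquifer top: ψ = h − z = 238.32 − 115.93 = 122.39 m.
P = ρgψ = 1000 × 9.81 × 122.39 = 1200646 Pa ≈ 1200 kPa.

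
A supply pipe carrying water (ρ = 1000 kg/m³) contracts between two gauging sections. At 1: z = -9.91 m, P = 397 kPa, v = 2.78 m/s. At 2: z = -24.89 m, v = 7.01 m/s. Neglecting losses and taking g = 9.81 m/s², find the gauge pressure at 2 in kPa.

P₂ ≈ 523 kPa

Pressure head at 1: ψ₁ = P₁/(ρg) = 397×1000 / (1000 × 9.81) = 40.47 m.
Velocity heads: v₁²/2g = 2.78²/19.62 = 0.394 m; v₂²/2g = 7.01²/19.62 = 2.505 m.
Total head H = z₁ + ψ₁ + v₁²/2g = -9.91 + 40.47 + 0.394 = 30.95 m.
ψ₂ = H − z₂ − v₂²/2g = 30.95 − (-24.89) − 2.505 = 53.34 m.
P₂ = ρgψ₂ = 1000 × 9.81 × 53.34 ≈ 523 kPa.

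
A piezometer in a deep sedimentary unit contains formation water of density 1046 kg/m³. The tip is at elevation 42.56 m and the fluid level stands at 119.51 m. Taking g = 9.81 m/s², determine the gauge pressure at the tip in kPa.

Pressure head ψ = h − z = 119.51 − 42.56 = 76.95 m.
P = ρgψ = 1046 × 9.81 × 76.95 = 789604 Pa ≈ 790 kPa.

P ≈ 790 kPa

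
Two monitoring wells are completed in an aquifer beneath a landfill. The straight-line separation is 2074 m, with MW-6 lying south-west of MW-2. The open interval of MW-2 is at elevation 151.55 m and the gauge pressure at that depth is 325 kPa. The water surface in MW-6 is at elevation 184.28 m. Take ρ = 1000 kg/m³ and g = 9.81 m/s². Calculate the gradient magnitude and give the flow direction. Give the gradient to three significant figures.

i ≈ 0.000193; groundwater flows toward the south-west

Pressure head at MW-2: ψ = P/(ρg) = 325×1000 / (1000 × 9.81) = 33.13 m.
Total head at MW-2: h = z + ψ = 151.55 + 33.13 = 184.68 m.
Total head at MW-6: h = 184.28 m (water level in the piezometer is the total head).
Head difference: h(MW-2) − h(MW-6) = 184.68 − 184.28 = 0.40 m.
Hydraulic gradient: i = |Δh| / L = 0.40 / 2074 = 0.000193.
Flow is from higher to lower head: from MW-2 toward MW-6, i.e. toward the south-west.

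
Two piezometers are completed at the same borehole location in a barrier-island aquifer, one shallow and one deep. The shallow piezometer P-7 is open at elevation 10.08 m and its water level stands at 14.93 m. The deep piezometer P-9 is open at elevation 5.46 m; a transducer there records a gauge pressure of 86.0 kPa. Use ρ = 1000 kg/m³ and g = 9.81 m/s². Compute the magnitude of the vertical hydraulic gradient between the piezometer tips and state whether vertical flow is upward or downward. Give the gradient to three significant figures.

Total head at P-7: h = 14.93 m (water level in the standpipe).
Pressure head at P-9: ψ = P/(ρg) = 86.0×1000 / (1000 × 9.81) = 8.77 m.
Total head at P-9: h = z + ψ = 5.46 + 8.77 = 14.23 m.
Δh = h(P-7) − h(P-9) = 14.93 − 14.23 = 0.70 m.
Vertical separation Δz = 10.08 − 5.46 = 4.62 m.
|i_v| = |Δh| / Δz = 0.70 / 4.62 = 0.152.
Head is higher in the shallow piezometer, so vertical flow is downward (recharge condition).

|i_v| ≈ 0.152; vertical flow is downward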